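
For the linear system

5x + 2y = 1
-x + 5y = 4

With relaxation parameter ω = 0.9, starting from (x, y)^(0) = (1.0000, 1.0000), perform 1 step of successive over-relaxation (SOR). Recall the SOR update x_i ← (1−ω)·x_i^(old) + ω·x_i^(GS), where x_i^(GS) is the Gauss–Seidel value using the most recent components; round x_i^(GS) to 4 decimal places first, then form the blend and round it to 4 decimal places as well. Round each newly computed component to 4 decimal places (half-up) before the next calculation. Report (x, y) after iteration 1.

(-0.0800, 0.8056)

Iteration 1:
  x: GS value = (1 - (2)·1.0000) / (5) = -0.2000;  x ← (1−ω)·1.0000 + ω·-0.2000 = -0.0800
  y: GS value = (4 - (-1)·-0.0800) / (5) = 0.7840;  y ← (1−ω)·1.0000 + ω·0.7840 = 0.8056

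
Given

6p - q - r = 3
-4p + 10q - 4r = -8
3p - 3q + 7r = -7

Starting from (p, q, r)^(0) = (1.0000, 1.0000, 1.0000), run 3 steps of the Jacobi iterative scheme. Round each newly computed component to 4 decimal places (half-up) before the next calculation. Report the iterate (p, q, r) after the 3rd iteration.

Iteration 1:
  p = (3 - (-1)·1.0000 - (-1)·1.0000) / (6) = 0.8333
  q = (-8 - (-4)·1.0000 - (-4)·1.0000) / (10) = 0.0000
  r = (-7 - (3)·1.0000 - (-3)·1.0000) / (7) = -1.0000
Iteration 2:
  p = (3 - (-1)·0.0000 - (-1)·-1.0000) / (6) = 0.3333
  q = (-8 - (-4)·0.8333 - (-4)·-1.0000) / (10) = -0.8667
  r = (-7 - (3)·0.8333 - (-3)·0.0000) / (7) = -1.3571
Iteration 3:
  p = (3 - (-1)·-0.8667 - (-1)·-1.3571) / (6) = 0.1294
  q = (-8 - (-4)·0.3333 - (-4)·-1.3571) / (10) = -1.2095
  r = (-7 - (3)·0.3333 - (-3)·-0.8667) / (7) = -1.5143

(0.1294, -1.2095, -1.5143)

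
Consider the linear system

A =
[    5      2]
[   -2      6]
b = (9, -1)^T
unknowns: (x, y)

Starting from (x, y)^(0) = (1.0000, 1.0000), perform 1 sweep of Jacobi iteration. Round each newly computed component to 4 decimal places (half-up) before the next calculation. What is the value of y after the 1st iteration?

0.1667

Iteration 1:
  x = (9 - (2)·1.0000) / (5) = 1.4000
  y = (-1 - (-2)·1.0000) / (6) = 0.1667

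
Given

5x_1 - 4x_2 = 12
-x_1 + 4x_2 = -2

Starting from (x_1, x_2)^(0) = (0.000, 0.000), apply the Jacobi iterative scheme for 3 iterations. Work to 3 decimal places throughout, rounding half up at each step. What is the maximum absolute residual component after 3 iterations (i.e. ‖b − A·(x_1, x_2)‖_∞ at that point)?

0.480

Iteration 1:
  x_1 = (12 - (-4)·0.000) / (5) = 2.400
  x_2 = (-2 - (-1)·0.000) / (4) = -0.500
Iteration 2:
  x_1 = (12 - (-4)·-0.500) / (5) = 2.000
  x_2 = (-2 - (-1)·2.400) / (4) = 0.100
Iteration 3:
  x_1 = (12 - (-4)·0.100) / (5) = 2.480
  x_2 = (-2 - (-1)·2.000) / (4) = 0.000
Residual b − A·x = (-0.400, 0.480); ∞-norm = 0.480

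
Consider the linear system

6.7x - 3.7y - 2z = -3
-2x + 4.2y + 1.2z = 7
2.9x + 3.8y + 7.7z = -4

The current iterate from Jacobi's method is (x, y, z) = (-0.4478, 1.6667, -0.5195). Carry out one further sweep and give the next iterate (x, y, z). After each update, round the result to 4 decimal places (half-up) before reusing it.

One sweep:
  x = (-3 - (-3.7)·1.6667 - (-2)·-0.5195) / (6.7) = 0.3176
  y = (7 - (-2)·-0.4478 - (1.2)·-0.5195) / (4.2) = 1.6019
  z = (-4 - (2.9)·-0.4478 - (3.8)·1.6667) / (7.7) = -1.1734

(0.3176, 1.6019, -1.1734)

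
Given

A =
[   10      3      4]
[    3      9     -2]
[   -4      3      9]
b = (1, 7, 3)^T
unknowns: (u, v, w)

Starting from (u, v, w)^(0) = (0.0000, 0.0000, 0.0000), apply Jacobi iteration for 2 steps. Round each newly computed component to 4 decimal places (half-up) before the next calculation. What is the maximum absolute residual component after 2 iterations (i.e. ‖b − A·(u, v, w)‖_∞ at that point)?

Iteration 1:
  u = (1 - (3)·0.0000 - (4)·0.0000) / (10) = 0.1000
  v = (7 - (3)·0.0000 - (-2)·0.0000) / (9) = 0.7778
  w = (3 - (-4)·0.0000 - (3)·0.0000) / (9) = 0.3333
Iteration 2:
  u = (1 - (3)·0.7778 - (4)·0.3333) / (10) = -0.2667
  v = (7 - (3)·0.1000 - (-2)·0.3333) / (9) = 0.8185
  w = (3 - (-4)·0.1000 - (3)·0.7778) / (9) = 0.1185
Residual b − A·x = (0.7375, 0.6706, -1.5888); ∞-norm = 1.5888

1.5888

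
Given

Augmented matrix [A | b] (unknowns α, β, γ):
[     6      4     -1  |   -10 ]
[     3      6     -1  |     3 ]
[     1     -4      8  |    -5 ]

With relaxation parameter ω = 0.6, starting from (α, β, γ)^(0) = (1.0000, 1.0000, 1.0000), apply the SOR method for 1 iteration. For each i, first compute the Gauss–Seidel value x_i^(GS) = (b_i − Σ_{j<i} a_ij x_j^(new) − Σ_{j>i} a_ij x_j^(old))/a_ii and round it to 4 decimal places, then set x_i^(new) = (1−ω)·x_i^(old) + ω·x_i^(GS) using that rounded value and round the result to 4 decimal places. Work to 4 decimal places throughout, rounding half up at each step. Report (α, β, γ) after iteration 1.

(-0.9000, 1.0700, 0.4135)

Iteration 1:
  α: GS value = (-10 - (4)·1.0000 - (-1)·1.0000) / (6) = -2.1667;  α ← (1−ω)·1.0000 + ω·-2.1667 = -0.9000
  β: GS value = (3 - (3)·-0.9000 - (-1)·1.0000) / (6) = 1.1167;  β ← (1−ω)·1.0000 + ω·1.1167 = 1.0700
  γ: GS value = (-5 - (1)·-0.9000 - (-4)·1.0700) / (8) = 0.0225;  γ ← (1−ω)·1.0000 + ω·0.0225 = 0.4135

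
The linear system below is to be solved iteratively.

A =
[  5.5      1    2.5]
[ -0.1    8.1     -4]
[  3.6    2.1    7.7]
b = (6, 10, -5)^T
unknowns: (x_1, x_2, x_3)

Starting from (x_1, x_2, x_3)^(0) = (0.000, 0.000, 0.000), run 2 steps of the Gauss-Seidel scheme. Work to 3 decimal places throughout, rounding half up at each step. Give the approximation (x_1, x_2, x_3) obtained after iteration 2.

Iteration 1:
  x_1 = (6 - (1)·0.000 - (2.5)·0.000) / (5.5) = 1.091
  x_2 = (10 - (-0.1)·1.091 - (-4)·0.000) / (8.1) = 1.248
  x_3 = (-5 - (3.6)·1.091 - (2.1)·1.248) / (7.7) = -1.500
Iteration 2:
  x_1 = (6 - (1)·1.248 - (2.5)·-1.500) / (5.5) = 1.546
  x_2 = (10 - (-0.1)·1.546 - (-4)·-1.500) / (8.1) = 0.513
  x_3 = (-5 - (3.6)·1.546 - (2.1)·0.513) / (7.7) = -1.512

(1.546, 0.513, -1.512)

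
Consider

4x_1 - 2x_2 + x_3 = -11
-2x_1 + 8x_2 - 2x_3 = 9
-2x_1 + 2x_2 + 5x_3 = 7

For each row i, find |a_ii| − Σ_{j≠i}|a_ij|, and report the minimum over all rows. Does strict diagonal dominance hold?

row 1: |4| − (2+1) = 1
row 2: |8| − (2+2) = 4
row 3: |5| − (2+2) = 1
minimum over rows = 1 → strictly diagonally dominant (convergence guaranteed)

1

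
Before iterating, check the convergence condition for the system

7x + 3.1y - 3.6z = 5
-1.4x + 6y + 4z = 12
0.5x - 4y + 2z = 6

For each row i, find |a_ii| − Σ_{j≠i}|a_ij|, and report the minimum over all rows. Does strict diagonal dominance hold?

-2.5

row 1: |7| − (3.1+3.6) = 0.3
row 2: |6| − (1.4+4) = 0.6
row 3: |2| − (0.5+4) = -2.5
minimum over rows = -2.5 → not strictly diagonally dominant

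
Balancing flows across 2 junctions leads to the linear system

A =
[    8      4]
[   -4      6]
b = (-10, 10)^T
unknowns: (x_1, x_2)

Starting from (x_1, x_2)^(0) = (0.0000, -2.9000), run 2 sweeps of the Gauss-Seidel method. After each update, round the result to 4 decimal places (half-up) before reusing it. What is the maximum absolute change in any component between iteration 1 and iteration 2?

2.3500

Iteration 1:
  x_1 = (-10 - (4)·-2.9000) / (8) = 0.2000
  x_2 = (10 - (-4)·0.2000) / (6) = 1.8000
Iteration 2:
  x_1 = (-10 - (4)·1.8000) / (8) = -2.1500
  x_2 = (10 - (-4)·-2.1500) / (6) = 0.2333
Change: (-2.3500, -1.5667) → max |·| = 2.3500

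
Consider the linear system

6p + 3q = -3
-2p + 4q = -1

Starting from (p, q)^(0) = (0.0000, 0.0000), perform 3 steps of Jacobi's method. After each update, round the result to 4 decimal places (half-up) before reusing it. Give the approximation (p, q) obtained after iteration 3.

(-0.2500, -0.4375)

Iteration 1:
  p = (-3 - (3)·0.0000) / (6) = -0.5000
  q = (-1 - (-2)·0.0000) / (4) = -0.2500
Iteration 2:
  p = (-3 - (3)·-0.2500) / (6) = -0.3750
  q = (-1 - (-2)·-0.5000) / (4) = -0.5000
Iteration 3:
  p = (-3 - (3)·-0.5000) / (6) = -0.2500
  q = (-1 - (-2)·-0.3750) / (4) = -0.4375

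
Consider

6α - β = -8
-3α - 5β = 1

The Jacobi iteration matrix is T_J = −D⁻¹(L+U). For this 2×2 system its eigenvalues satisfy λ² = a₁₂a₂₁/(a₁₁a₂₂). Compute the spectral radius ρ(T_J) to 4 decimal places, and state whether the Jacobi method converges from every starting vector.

0.3162

a₁₂a₂₁/(a₁₁a₂₂) = (-1)·(-3) / ((6)·(-5)) = -0.100000
ρ = √|-0.100000| = √0.100000 = 0.3162
ρ < 1, so Jacobi converges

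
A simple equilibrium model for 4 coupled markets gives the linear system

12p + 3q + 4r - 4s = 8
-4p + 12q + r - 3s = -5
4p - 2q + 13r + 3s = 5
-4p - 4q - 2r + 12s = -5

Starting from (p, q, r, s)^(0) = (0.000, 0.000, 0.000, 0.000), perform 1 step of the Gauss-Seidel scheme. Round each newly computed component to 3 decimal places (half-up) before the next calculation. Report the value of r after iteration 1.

Iteration 1:
  p = (8 - (3)·0.000 - (4)·0.000 - (-4)·0.000) / (12) = 0.667
  q = (-5 - (-4)·0.667 - (1)·0.000 - (-3)·0.000) / (12) = -0.194
  r = (5 - (4)·0.667 - (-2)·-0.194 - (3)·0.000) / (13) = 0.150
  s = (-5 - (-4)·0.667 - (-4)·-0.194 - (-2)·0.150) / (12) = -0.234

0.150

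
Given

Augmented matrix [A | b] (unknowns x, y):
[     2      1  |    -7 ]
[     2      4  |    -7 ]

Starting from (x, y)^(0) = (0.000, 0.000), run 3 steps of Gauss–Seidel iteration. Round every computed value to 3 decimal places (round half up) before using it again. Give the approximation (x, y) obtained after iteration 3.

(-3.500, 0.000)

Iteration 1:
  x = (-7 - (1)·0.000) / (2) = -3.500
  y = (-7 - (2)·-3.500) / (4) = 0.000
Iteration 2:
  x = (-7 - (1)·0.000) / (2) = -3.500
  y = (-7 - (2)·-3.500) / (4) = 0.000
Iteration 3:
  x = (-7 - (1)·0.000) / (2) = -3.500
  y = (-7 - (2)·-3.500) / (4) = 0.000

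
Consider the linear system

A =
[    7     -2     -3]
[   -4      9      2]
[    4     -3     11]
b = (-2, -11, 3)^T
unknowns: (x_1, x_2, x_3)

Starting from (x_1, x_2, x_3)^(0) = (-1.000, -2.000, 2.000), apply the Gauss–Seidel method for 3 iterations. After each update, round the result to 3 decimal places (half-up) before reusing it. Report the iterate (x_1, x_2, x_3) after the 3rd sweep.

Iteration 1:
  x_1 = (-2 - (-2)·-2.000 - (-3)·2.000) / (7) = 0.000
  x_2 = (-11 - (-4)·0.000 - (2)·2.000) / (9) = -1.667
  x_3 = (3 - (4)·0.000 - (-3)·-1.667) / (11) = -0.182
Iteration 2:
  x_1 = (-2 - (-2)·-1.667 - (-3)·-0.182) / (7) = -0.840
  x_2 = (-11 - (-4)·-0.840 - (2)·-0.182) / (9) = -1.555
  x_3 = (3 - (4)·-0.840 - (-3)·-1.555) / (11) = 0.154
Iteration 3:
  x_1 = (-2 - (-2)·-1.555 - (-3)·0.154) / (7) = -0.664
  x_2 = (-11 - (-4)·-0.664 - (2)·0.154) / (9) = -1.552
  x_3 = (3 - (4)·-0.664 - (-3)·-1.552) / (11) = 0.091

(-0.664, -1.552, 0.091)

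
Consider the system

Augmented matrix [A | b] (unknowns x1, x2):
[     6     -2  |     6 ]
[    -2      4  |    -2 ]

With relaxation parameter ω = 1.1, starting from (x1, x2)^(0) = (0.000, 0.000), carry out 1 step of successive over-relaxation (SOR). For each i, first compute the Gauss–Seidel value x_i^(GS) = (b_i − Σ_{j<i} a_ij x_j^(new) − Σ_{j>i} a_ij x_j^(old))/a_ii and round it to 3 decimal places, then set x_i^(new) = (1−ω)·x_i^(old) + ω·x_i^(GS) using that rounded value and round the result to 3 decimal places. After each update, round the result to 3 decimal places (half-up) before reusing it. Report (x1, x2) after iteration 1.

Iteration 1:
  x1: GS value = (6 - (-2)·0.000) / (6) = 1.000;  x1 ← (1−ω)·0.000 + ω·1.000 = 1.100
  x2: GS value = (-2 - (-2)·1.100) / (4) = 0.050;  x2 ← (1−ω)·0.000 + ω·0.050 = 0.055

(1.100, 0.055)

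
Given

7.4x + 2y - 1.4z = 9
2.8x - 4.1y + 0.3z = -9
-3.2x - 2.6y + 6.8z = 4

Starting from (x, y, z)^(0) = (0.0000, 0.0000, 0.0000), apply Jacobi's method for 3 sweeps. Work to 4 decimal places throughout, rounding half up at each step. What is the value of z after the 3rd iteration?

2.1071

Iteration 1:
  x = (9 - (2)·0.0000 - (-1.4)·0.0000) / (7.4) = 1.2162
  y = (-9 - (2.8)·0.0000 - (0.3)·0.0000) / (-4.1) = 2.1951
  z = (4 - (-3.2)·0.0000 - (-2.6)·0.0000) / (6.8) = 0.5882
Iteration 2:
  x = (9 - (2)·2.1951 - (-1.4)·0.5882) / (7.4) = 0.7342
  y = (-9 - (2.8)·1.2162 - (0.3)·0.5882) / (-4.1) = 3.0687
  z = (4 - (-3.2)·1.2162 - (-2.6)·2.1951) / (6.8) = 1.9999
Iteration 3:
  x = (9 - (2)·3.0687 - (-1.4)·1.9999) / (7.4) = 0.7652
  y = (-9 - (2.8)·0.7342 - (0.3)·1.9999) / (-4.1) = 2.8429
  z = (4 - (-3.2)·0.7342 - (-2.6)·3.0687) / (6.8) = 2.1071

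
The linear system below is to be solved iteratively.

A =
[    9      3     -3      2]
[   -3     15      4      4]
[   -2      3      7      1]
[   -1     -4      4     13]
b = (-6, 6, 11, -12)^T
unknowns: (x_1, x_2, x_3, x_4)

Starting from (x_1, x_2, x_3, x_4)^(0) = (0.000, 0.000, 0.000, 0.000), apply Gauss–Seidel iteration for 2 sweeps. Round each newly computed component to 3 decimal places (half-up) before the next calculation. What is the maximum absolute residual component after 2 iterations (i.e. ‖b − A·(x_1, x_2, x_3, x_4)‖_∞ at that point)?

1.189

Iteration 1:
  x_1 = (-6 - (3)·0.000 - (-3)·0.000 - (2)·0.000) / (9) = -0.667
  x_2 = (6 - (-3)·-0.667 - (4)·0.000 - (4)·0.000) / (15) = 0.267
  x_3 = (11 - (-2)·-0.667 - (3)·0.267 - (1)·0.000) / (7) = 1.266
  x_4 = (-12 - (-1)·-0.667 - (-4)·0.267 - (4)·1.266) / (13) = -1.282
Iteration 2:
  x_1 = (-6 - (3)·0.267 - (-3)·1.266 - (2)·-1.282) / (9) = -0.049
  x_2 = (6 - (-3)·-0.049 - (4)·1.266 - (4)·-1.282) / (15) = 0.394
  x_3 = (11 - (-2)·-0.049 - (3)·0.394 - (1)·-1.282) / (7) = 1.572
  x_4 = (-12 - (-1)·-0.049 - (-4)·0.394 - (4)·1.572) / (13) = -1.289
Residual b − A·x = (0.553, -1.189, 0.005, -0.004); ∞-norm = 1.189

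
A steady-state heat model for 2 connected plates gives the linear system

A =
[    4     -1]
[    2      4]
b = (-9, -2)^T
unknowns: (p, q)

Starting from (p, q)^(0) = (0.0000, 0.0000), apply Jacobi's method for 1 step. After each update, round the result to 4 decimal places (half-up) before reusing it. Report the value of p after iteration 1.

-2.2500

Iteration 1:
  p = (-9 - (-1)·0.0000) / (4) = -2.2500
  q = (-2 - (2)·0.0000) / (4) = -0.5000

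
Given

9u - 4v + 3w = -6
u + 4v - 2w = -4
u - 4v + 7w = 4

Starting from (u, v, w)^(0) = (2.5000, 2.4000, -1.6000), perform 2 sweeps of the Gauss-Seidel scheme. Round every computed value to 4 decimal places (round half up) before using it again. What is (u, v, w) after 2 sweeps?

Iteration 1:
  u = (-6 - (-4)·2.4000 - (3)·-1.6000) / (9) = 0.9333
  v = (-4 - (1)·0.9333 - (-2)·-1.6000) / (4) = -2.0333
  w = (4 - (1)·0.9333 - (-4)·-2.0333) / (7) = -0.7238
Iteration 2:
  u = (-6 - (-4)·-2.0333 - (3)·-0.7238) / (9) = -1.3291
  v = (-4 - (1)·-1.3291 - (-2)·-0.7238) / (4) = -1.0296
  w = (4 - (1)·-1.3291 - (-4)·-1.0296) / (7) = 0.1730

(-1.3291, -1.0296, 0.1730)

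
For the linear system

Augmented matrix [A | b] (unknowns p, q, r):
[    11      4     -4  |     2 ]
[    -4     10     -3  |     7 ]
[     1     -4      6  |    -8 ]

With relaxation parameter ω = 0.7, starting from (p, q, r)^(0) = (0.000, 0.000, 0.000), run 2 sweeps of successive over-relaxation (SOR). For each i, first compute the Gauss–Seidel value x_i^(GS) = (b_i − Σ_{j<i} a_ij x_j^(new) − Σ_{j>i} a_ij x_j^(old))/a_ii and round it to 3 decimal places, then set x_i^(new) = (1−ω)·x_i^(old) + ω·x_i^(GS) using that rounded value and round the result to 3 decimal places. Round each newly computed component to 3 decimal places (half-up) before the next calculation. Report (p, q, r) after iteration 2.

Iteration 1:
  p: GS value = (2 - (4)·0.000 - (-4)·0.000) / (11) = 0.182;  p ← (1−ω)·0.000 + ω·0.182 = 0.127
  q: GS value = (7 - (-4)·0.127 - (-3)·0.000) / (10) = 0.751;  q ← (1−ω)·0.000 + ω·0.751 = 0.526
  r: GS value = (-8 - (1)·0.127 - (-4)·0.526) / (6) = -1.004;  r ← (1−ω)·0.000 + ω·-1.004 = -0.703
Iteration 2:
  p: GS value = (2 - (4)·0.526 - (-4)·-0.703) / (11) = -0.265;  p ← (1−ω)·0.127 + ω·-0.265 = -0.147
  q: GS value = (7 - (-4)·-0.147 - (-3)·-0.703) / (10) = 0.430;  q ← (1−ω)·0.526 + ω·0.430 = 0.459
  r: GS value = (-8 - (1)·-0.147 - (-4)·0.459) / (6) = -1.003;  r ← (1−ω)·-0.703 + ω·-1.003 = -0.913

(-0.147, 0.459, -0.913)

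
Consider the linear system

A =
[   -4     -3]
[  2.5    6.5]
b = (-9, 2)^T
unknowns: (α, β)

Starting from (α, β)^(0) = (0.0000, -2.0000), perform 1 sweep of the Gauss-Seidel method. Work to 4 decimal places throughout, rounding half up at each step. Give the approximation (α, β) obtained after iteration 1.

(3.7500, -1.1346)

Iteration 1:
  α = (-9 - (-3)·-2.0000) / (-4) = 3.7500
  β = (2 - (2.5)·3.7500) / (6.5) = -1.1346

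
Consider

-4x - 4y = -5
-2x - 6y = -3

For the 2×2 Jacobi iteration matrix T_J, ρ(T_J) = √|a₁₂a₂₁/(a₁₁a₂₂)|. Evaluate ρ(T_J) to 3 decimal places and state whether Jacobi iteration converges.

0.577

a₁₂a₂₁/(a₁₁a₂₂) = (-4)·(-2) / ((-4)·(-6)) = 0.333333
ρ = √|0.333333| = √0.333333 = 0.577
ρ < 1, so Jacobi converges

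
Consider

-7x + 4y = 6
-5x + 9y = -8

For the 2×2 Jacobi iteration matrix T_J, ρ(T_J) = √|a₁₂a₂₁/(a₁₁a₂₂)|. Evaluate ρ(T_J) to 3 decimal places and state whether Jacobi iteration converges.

0.563

a₁₂a₂₁/(a₁₁a₂₂) = (4)·(-5) / ((-7)·(9)) = 0.317460
ρ = √|0.317460| = √0.317460 = 0.563
ρ < 1, so Jacobi converges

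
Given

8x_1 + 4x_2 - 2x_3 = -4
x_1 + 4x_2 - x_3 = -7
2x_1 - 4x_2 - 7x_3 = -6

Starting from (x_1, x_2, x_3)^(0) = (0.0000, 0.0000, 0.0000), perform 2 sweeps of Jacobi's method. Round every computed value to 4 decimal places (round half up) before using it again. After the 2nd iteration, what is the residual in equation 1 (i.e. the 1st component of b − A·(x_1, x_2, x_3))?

Iteration 1:
  x_1 = (-4 - (4)·0.0000 - (-2)·0.0000) / (8) = -0.5000
  x_2 = (-7 - (1)·0.0000 - (-1)·0.0000) / (4) = -1.7500
  x_3 = (-6 - (2)·0.0000 - (-4)·0.0000) / (-7) = 0.8571
Iteration 2:
  x_1 = (-4 - (4)·-1.7500 - (-2)·0.8571) / (8) = 0.5893
  x_2 = (-7 - (1)·-0.5000 - (-1)·0.8571) / (4) = -1.4107
  x_3 = (-6 - (2)·-0.5000 - (-4)·-1.7500) / (-7) = 1.7143
Residual b − A·x = (0.3570, -0.2322, -0.8213)

0.3570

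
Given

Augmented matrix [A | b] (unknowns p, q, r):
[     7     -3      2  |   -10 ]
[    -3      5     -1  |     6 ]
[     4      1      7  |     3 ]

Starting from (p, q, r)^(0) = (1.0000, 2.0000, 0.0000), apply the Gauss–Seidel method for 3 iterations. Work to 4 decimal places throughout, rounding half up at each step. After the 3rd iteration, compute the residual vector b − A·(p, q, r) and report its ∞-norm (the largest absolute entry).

Iteration 1:
  p = (-10 - (-3)·2.0000 - (2)·0.0000) / (7) = -0.5714
  q = (6 - (-3)·-0.5714 - (-1)·0.0000) / (5) = 0.8572
  r = (3 - (4)·-0.5714 - (1)·0.8572) / (7) = 0.6326
Iteration 2:
  p = (-10 - (-3)·0.8572 - (2)·0.6326) / (7) = -1.2419
  q = (6 - (-3)·-1.2419 - (-1)·0.6326) / (5) = 0.5814
  r = (3 - (4)·-1.2419 - (1)·0.5814) / (7) = 1.0552
Iteration 3:
  p = (-10 - (-3)·0.5814 - (2)·1.0552) / (7) = -1.4809
  q = (6 - (-3)·-1.4809 - (-1)·1.0552) / (5) = 0.5225
  r = (3 - (4)·-1.4809 - (1)·0.5225) / (7) = 1.2002
Residual b − A·x = (-0.4666, 0.1450, -0.0003); ∞-norm = 0.4666

0.4666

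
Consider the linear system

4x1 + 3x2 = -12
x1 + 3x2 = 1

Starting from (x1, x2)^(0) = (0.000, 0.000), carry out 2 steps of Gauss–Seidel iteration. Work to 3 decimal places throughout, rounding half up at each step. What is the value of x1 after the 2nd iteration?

-4.000

Iteration 1:
  x1 = (-12 - (3)·0.000) / (4) = -3.000
  x2 = (1 - (1)·-3.000) / (3) = 1.333
Iteration 2:
  x1 = (-12 - (3)·1.333) / (4) = -4.000
  x2 = (1 - (1)·-4.000) / (3) = 1.667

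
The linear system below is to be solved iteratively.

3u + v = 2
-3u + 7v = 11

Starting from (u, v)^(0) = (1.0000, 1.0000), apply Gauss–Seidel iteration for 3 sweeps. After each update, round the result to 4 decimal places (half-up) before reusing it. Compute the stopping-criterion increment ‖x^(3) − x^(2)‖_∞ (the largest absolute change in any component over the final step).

0.0341

Iteration 1:
  u = (2 - (1)·1.0000) / (3) = 0.3333
  v = (11 - (-3)·0.3333) / (7) = 1.7143
Iteration 2:
  u = (2 - (1)·1.7143) / (3) = 0.0952
  v = (11 - (-3)·0.0952) / (7) = 1.6122
Iteration 3:
  u = (2 - (1)·1.6122) / (3) = 0.1293
  v = (11 - (-3)·0.1293) / (7) = 1.6268
Change: (0.0341, 0.0146) → max |·| = 0.0341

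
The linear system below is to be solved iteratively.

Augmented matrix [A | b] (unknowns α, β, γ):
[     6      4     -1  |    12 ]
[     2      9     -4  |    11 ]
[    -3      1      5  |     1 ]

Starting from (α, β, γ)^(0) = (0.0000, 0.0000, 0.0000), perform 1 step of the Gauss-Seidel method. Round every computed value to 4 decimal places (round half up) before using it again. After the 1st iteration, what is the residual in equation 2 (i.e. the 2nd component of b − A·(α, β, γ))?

4.9774

Iteration 1:
  α = (12 - (4)·0.0000 - (-1)·0.0000) / (6) = 2.0000
  β = (11 - (2)·2.0000 - (-4)·0.0000) / (9) = 0.7778
  γ = (1 - (-3)·2.0000 - (1)·0.7778) / (5) = 1.2444
Residual b − A·x = (-1.8668, 4.9774, 0.0002)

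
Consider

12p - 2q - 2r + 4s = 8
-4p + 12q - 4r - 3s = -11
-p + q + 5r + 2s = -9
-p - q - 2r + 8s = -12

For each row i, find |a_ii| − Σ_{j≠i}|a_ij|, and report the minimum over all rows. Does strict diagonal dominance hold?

row 1: |12| − (2+2+4) = 4
row 2: |12| − (4+4+3) = 1
row 3: |5| − (1+1+2) = 1
row 4: |8| − (1+1+2) = 4
minimum over rows = 1 → strictly diagonally dominant (convergence guaranteed)

1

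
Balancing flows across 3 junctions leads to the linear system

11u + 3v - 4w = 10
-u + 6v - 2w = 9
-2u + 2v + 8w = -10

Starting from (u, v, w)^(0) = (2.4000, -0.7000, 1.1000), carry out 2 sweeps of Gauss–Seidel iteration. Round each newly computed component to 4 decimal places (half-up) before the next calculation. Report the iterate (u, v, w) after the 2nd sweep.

(-0.1788, 1.0021, -1.5452)

Iteration 1:
  u = (10 - (3)·-0.7000 - (-4)·1.1000) / (11) = 1.5000
  v = (9 - (-1)·1.5000 - (-2)·1.1000) / (6) = 2.1167
  w = (-10 - (-2)·1.5000 - (2)·2.1167) / (8) = -1.4042
Iteration 2:
  u = (10 - (3)·2.1167 - (-4)·-1.4042) / (11) = -0.1788
  v = (9 - (-1)·-0.1788 - (-2)·-1.4042) / (6) = 1.0021
  w = (-10 - (-2)·-0.1788 - (2)·1.0021) / (8) = -1.5452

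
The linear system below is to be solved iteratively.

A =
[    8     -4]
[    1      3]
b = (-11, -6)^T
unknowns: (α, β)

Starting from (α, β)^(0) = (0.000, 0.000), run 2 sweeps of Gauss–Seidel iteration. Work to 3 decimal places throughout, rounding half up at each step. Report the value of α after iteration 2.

Iteration 1:
  α = (-11 - (-4)·0.000) / (8) = -1.375
  β = (-6 - (1)·-1.375) / (3) = -1.542
Iteration 2:
  α = (-11 - (-4)·-1.542) / (8) = -2.146
  β = (-6 - (1)·-2.146) / (3) = -1.285

-2.146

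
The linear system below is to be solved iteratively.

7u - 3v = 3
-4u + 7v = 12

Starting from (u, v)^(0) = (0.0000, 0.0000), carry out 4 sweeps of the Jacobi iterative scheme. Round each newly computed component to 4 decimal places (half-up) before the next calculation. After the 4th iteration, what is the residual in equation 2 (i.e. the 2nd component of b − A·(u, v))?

0.7194

Iteration 1:
  u = (3 - (-3)·0.0000) / (7) = 0.4286
  v = (12 - (-4)·0.0000) / (7) = 1.7143
Iteration 2:
  u = (3 - (-3)·1.7143) / (7) = 1.1633
  v = (12 - (-4)·0.4286) / (7) = 1.9592
Iteration 3:
  u = (3 - (-3)·1.9592) / (7) = 1.2682
  v = (12 - (-4)·1.1633) / (7) = 2.3790
Iteration 4:
  u = (3 - (-3)·2.3790) / (7) = 1.4481
  v = (12 - (-4)·1.2682) / (7) = 2.4390
Residual b − A·x = (0.1803, 0.7194)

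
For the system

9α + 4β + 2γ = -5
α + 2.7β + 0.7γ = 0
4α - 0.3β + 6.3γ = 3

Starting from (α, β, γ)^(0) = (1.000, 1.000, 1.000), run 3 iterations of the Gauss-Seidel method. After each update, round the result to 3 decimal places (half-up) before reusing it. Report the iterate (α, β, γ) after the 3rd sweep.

Iteration 1:
  α = (-5 - (4)·1.000 - (2)·1.000) / (9) = -1.222
  β = (0 - (1)·-1.222 - (0.7)·1.000) / (2.7) = 0.193
  γ = (3 - (4)·-1.222 - (-0.3)·0.193) / (6.3) = 1.261
Iteration 2:
  α = (-5 - (4)·0.193 - (2)·1.261) / (9) = -0.922
  β = (0 - (1)·-0.922 - (0.7)·1.261) / (2.7) = 0.015
  γ = (3 - (4)·-0.922 - (-0.3)·0.015) / (6.3) = 1.062
Iteration 3:
  α = (-5 - (4)·0.015 - (2)·1.062) / (9) = -0.798
  β = (0 - (1)·-0.798 - (0.7)·1.062) / (2.7) = 0.020
  γ = (3 - (4)·-0.798 - (-0.3)·0.020) / (6.3) = 0.984

(-0.798, 0.020, 0.984)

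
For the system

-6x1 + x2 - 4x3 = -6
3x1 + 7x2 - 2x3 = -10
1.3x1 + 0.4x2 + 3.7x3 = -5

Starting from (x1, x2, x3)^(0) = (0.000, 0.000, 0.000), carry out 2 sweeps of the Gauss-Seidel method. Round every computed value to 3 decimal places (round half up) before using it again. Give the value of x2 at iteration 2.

Iteration 1:
  x1 = (-6 - (1)·0.000 - (-4)·0.000) / (-6) = 1.000
  x2 = (-10 - (3)·1.000 - (-2)·0.000) / (7) = -1.857
  x3 = (-5 - (1.3)·1.000 - (0.4)·-1.857) / (3.7) = -1.502
Iteration 2:
  x1 = (-6 - (1)·-1.857 - (-4)·-1.502) / (-6) = 1.692
  x2 = (-10 - (3)·1.692 - (-2)·-1.502) / (7) = -2.583
  x3 = (-5 - (1.3)·1.692 - (0.4)·-2.583) / (3.7) = -1.667

-2.583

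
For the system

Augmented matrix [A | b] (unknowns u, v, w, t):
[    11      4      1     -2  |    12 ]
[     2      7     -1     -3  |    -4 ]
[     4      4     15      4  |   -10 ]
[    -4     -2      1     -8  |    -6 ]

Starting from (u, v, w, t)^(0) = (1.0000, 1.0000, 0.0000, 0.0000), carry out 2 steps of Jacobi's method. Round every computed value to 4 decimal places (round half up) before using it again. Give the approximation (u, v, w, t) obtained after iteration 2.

Iteration 1:
  u = (12 - (4)·1.0000 - (1)·0.0000 - (-2)·0.0000) / (11) = 0.7273
  v = (-4 - (2)·1.0000 - (-1)·0.0000 - (-3)·0.0000) / (7) = -0.8571
  w = (-10 - (4)·1.0000 - (4)·1.0000 - (4)·0.0000) / (15) = -1.2000
  t = (-6 - (-4)·1.0000 - (-2)·1.0000 - (1)·0.0000) / (-8) = 0.0000
Iteration 2:
  u = (12 - (4)·-0.8571 - (1)·-1.2000 - (-2)·0.0000) / (11) = 1.5117
  v = (-4 - (2)·0.7273 - (-1)·-1.2000 - (-3)·0.0000) / (7) = -0.9507
  w = (-10 - (4)·0.7273 - (4)·-0.8571 - (4)·0.0000) / (15) = -0.6321
  t = (-6 - (-4)·0.7273 - (-2)·-0.8571 - (1)·-1.2000) / (-8) = 0.4506

(1.5117, -0.9507, -0.6321, 0.4506)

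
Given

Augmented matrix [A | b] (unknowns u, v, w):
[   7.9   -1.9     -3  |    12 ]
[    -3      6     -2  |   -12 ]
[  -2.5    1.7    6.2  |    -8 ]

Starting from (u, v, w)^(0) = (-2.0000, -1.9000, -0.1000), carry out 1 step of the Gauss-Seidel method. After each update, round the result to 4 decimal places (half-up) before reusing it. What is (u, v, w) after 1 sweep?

Iteration 1:
  u = (12 - (-1.9)·-1.9000 - (-3)·-0.1000) / (7.9) = 1.0241
  v = (-12 - (-3)·1.0241 - (-2)·-0.1000) / (6) = -1.5213
  w = (-8 - (-2.5)·1.0241 - (1.7)·-1.5213) / (6.2) = -0.4602

(1.0241, -1.5213, -0.4602)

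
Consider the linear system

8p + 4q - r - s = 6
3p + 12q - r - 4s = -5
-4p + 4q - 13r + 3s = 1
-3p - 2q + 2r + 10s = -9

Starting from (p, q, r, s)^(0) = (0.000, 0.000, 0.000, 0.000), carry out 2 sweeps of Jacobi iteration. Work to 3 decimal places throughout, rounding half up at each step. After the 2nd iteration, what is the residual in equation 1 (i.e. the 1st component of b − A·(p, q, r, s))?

1.569

Iteration 1:
  p = (6 - (4)·0.000 - (-1)·0.000 - (-1)·0.000) / (8) = 0.750
  q = (-5 - (3)·0.000 - (-1)·0.000 - (-4)·0.000) / (12) = -0.417
  r = (1 - (-4)·0.000 - (4)·0.000 - (3)·0.000) / (-13) = -0.077
  s = (-9 - (-3)·0.000 - (-2)·0.000 - (2)·0.000) / (10) = -0.900
Iteration 2:
  p = (6 - (4)·-0.417 - (-1)·-0.077 - (-1)·-0.900) / (8) = 0.836
  q = (-5 - (3)·0.750 - (-1)·-0.077 - (-4)·-0.900) / (12) = -0.911
  r = (1 - (-4)·0.750 - (4)·-0.417 - (3)·-0.900) / (-13) = -0.644
  s = (-9 - (-3)·0.750 - (-2)·-0.417 - (2)·-0.077) / (10) = -0.743
Residual b − A·x = (1.569, -0.192, 1.845, 0.404)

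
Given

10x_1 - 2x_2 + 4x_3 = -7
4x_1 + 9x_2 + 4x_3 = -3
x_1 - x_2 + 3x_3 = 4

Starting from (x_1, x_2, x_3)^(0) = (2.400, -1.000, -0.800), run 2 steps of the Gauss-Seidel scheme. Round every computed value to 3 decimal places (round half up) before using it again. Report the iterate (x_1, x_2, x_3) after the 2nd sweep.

Iteration 1:
  x_1 = (-7 - (-2)·-1.000 - (4)·-0.800) / (10) = -0.580
  x_2 = (-3 - (4)·-0.580 - (4)·-0.800) / (9) = 0.280
  x_3 = (4 - (1)·-0.580 - (-1)·0.280) / (3) = 1.620
Iteration 2:
  x_1 = (-7 - (-2)·0.280 - (4)·1.620) / (10) = -1.292
  x_2 = (-3 - (4)·-1.292 - (4)·1.620) / (9) = -0.479
  x_3 = (4 - (1)·-1.292 - (-1)·-0.479) / (3) = 1.604

(-1.292, -0.479, 1.604)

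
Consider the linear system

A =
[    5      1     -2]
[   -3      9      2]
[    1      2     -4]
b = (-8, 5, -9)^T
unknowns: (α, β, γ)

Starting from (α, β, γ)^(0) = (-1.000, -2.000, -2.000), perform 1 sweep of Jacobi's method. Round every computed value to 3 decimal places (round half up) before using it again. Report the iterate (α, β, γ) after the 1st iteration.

Iteration 1:
  α = (-8 - (1)·-2.000 - (-2)·-2.000) / (5) = -2.000
  β = (5 - (-3)·-1.000 - (2)·-2.000) / (9) = 0.667
  γ = (-9 - (1)·-1.000 - (2)·-2.000) / (-4) = 1.000

(-2.000, 0.667, 1.000)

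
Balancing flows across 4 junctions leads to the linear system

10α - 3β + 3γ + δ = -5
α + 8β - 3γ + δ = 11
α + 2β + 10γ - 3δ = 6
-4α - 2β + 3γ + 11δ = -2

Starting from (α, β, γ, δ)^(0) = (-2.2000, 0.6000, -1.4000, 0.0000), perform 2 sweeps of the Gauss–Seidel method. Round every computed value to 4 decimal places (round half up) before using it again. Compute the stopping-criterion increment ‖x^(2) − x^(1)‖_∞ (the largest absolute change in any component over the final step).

Iteration 1:
  α = (-5 - (-3)·0.6000 - (3)·-1.4000 - (1)·0.0000) / (10) = 0.1000
  β = (11 - (1)·0.1000 - (-3)·-1.4000 - (1)·0.0000) / (8) = 0.8375
  γ = (6 - (1)·0.1000 - (2)·0.8375 - (-3)·0.0000) / (10) = 0.4225
  δ = (-2 - (-4)·0.1000 - (-2)·0.8375 - (3)·0.4225) / (11) = -0.1084
Iteration 2:
  α = (-5 - (-3)·0.8375 - (3)·0.4225 - (1)·-0.1084) / (10) = -0.3647
  β = (11 - (1)·-0.3647 - (-3)·0.4225 - (1)·-0.1084) / (8) = 1.5926
  γ = (6 - (1)·-0.3647 - (2)·1.5926 - (-3)·-0.1084) / (10) = 0.2854
  δ = (-2 - (-4)·-0.3647 - (-2)·1.5926 - (3)·0.2854) / (11) = -0.1027
Change: (-0.4647, 0.7551, -0.1371, 0.0057) → max |·| = 0.7551

0.7551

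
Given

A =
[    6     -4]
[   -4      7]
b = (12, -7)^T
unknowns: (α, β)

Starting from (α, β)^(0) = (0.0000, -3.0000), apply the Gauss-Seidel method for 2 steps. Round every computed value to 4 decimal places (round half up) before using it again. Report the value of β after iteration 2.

-0.2381

Iteration 1:
  α = (12 - (-4)·-3.0000) / (6) = 0.0000
  β = (-7 - (-4)·0.0000) / (7) = -1.0000
Iteration 2:
  α = (12 - (-4)·-1.0000) / (6) = 1.3333
  β = (-7 - (-4)·1.3333) / (7) = -0.2381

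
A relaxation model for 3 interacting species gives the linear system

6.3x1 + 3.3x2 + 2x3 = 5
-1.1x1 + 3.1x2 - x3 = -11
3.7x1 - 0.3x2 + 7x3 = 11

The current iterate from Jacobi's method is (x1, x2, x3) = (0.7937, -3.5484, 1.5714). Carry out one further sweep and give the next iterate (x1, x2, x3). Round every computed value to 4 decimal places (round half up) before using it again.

One sweep:
  x1 = (5 - (3.3)·-3.5484 - (2)·1.5714) / (6.3) = 2.1535
  x2 = (-11 - (-1.1)·0.7937 - (-1)·1.5714) / (3.1) = -2.7598
  x3 = (11 - (3.7)·0.7937 - (-0.3)·-3.5484) / (7) = 0.9998

(2.1535, -2.7598, 0.9998)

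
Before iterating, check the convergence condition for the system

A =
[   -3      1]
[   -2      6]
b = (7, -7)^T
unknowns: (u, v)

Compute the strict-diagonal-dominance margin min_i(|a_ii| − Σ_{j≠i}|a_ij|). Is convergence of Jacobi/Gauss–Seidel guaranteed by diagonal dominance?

2

row 1: |-3| − (1) = 2
row 2: |6| − (2) = 4
minimum over rows = 2 → strictly diagonally dominant (convergence guaranteed)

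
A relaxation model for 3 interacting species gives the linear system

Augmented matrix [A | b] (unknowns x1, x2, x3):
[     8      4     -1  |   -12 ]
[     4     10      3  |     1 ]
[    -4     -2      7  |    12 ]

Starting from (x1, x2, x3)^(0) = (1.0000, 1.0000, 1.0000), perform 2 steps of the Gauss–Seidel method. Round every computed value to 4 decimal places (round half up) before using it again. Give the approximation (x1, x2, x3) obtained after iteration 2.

Iteration 1:
  x1 = (-12 - (4)·1.0000 - (-1)·1.0000) / (8) = -1.8750
  x2 = (1 - (4)·-1.8750 - (3)·1.0000) / (10) = 0.5500
  x3 = (12 - (-4)·-1.8750 - (-2)·0.5500) / (7) = 0.8000
Iteration 2:
  x1 = (-12 - (4)·0.5500 - (-1)·0.8000) / (8) = -1.6750
  x2 = (1 - (4)·-1.6750 - (3)·0.8000) / (10) = 0.5300
  x3 = (12 - (-4)·-1.6750 - (-2)·0.5300) / (7) = 0.9086

(-1.6750, 0.5300, 0.9086)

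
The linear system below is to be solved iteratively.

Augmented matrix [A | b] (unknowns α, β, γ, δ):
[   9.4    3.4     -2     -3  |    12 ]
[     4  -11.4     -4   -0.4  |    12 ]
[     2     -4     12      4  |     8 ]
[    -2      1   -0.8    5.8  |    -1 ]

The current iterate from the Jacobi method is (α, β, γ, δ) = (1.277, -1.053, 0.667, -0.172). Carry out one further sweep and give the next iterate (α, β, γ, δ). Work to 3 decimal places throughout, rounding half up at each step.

One sweep:
  α = (12 - (3.4)·-1.053 - (-2)·0.667 - (-3)·-0.172) / (9.4) = 1.744
  β = (12 - (4)·1.277 - (-4)·0.667 - (-0.4)·-0.172) / (-11.4) = -0.833
  γ = (8 - (2)·1.277 - (-4)·-1.053 - (4)·-0.172) / (12) = 0.160
  δ = (-1 - (-2)·1.277 - (1)·-1.053 - (-0.8)·0.667) / (5.8) = 0.541

(1.744, -0.833, 0.160, 0.541)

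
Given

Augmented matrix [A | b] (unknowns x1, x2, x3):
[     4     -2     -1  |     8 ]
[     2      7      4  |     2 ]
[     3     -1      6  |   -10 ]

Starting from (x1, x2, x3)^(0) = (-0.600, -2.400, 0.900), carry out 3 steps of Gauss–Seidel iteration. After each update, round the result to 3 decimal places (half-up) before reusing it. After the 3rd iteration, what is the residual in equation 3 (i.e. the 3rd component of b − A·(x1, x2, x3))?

Iteration 1:
  x1 = (8 - (-2)·-2.400 - (-1)·0.900) / (4) = 1.025
  x2 = (2 - (2)·1.025 - (4)·0.900) / (7) = -0.521
  x3 = (-10 - (3)·1.025 - (-1)·-0.521) / (6) = -2.266
Iteration 2:
  x1 = (8 - (-2)·-0.521 - (-1)·-2.266) / (4) = 1.173
  x2 = (2 - (2)·1.173 - (4)·-2.266) / (7) = 1.245
  x3 = (-10 - (3)·1.173 - (-1)·1.245) / (6) = -2.046
Iteration 3:
  x1 = (8 - (-2)·1.245 - (-1)·-2.046) / (4) = 2.111
  x2 = (2 - (2)·2.111 - (4)·-2.046) / (7) = 0.852
  x3 = (-10 - (3)·2.111 - (-1)·0.852) / (6) = -2.580
Residual b − A·x = (-1.320, 2.134, -0.001)

-0.001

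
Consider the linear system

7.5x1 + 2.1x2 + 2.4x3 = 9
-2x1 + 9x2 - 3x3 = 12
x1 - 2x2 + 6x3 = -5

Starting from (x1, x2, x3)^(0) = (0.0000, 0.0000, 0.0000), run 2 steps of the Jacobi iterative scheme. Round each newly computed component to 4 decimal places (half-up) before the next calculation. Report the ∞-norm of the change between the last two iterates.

0.2444

Iteration 1:
  x1 = (9 - (2.1)·0.0000 - (2.4)·0.0000) / (7.5) = 1.2000
  x2 = (12 - (-2)·0.0000 - (-3)·0.0000) / (9) = 1.3333
  x3 = (-5 - (1)·0.0000 - (-2)·0.0000) / (6) = -0.8333
Iteration 2:
  x1 = (9 - (2.1)·1.3333 - (2.4)·-0.8333) / (7.5) = 1.0933
  x2 = (12 - (-2)·1.2000 - (-3)·-0.8333) / (9) = 1.3222
  x3 = (-5 - (1)·1.2000 - (-2)·1.3333) / (6) = -0.5889
Change: (-0.1067, -0.0111, 0.2444) → max |·| = 0.2444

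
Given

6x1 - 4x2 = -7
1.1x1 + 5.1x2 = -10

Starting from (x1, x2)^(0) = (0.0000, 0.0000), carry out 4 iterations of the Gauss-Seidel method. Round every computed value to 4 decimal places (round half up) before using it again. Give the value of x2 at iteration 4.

-1.4937

Iteration 1:
  x1 = (-7 - (-4)·0.0000) / (6) = -1.1667
  x2 = (-10 - (1.1)·-1.1667) / (5.1) = -1.7091
Iteration 2:
  x1 = (-7 - (-4)·-1.7091) / (6) = -2.3061
  x2 = (-10 - (1.1)·-2.3061) / (5.1) = -1.4634
Iteration 3:
  x1 = (-7 - (-4)·-1.4634) / (6) = -2.1423
  x2 = (-10 - (1.1)·-2.1423) / (5.1) = -1.4987
Iteration 4:
  x1 = (-7 - (-4)·-1.4987) / (6) = -2.1658
  x2 = (-10 - (1.1)·-2.1658) / (5.1) = -1.4937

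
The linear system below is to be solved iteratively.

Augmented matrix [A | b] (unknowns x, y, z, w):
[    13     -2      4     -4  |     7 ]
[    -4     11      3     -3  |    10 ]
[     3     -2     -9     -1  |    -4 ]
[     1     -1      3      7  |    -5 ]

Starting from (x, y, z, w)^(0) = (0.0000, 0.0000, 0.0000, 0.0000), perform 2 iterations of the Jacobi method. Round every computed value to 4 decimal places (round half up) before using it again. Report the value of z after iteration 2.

0.5013

Iteration 1:
  x = (7 - (-2)·0.0000 - (4)·0.0000 - (-4)·0.0000) / (13) = 0.5385
  y = (10 - (-4)·0.0000 - (3)·0.0000 - (-3)·0.0000) / (11) = 0.9091
  z = (-4 - (3)·0.0000 - (-2)·0.0000 - (-1)·0.0000) / (-9) = 0.4444
  w = (-5 - (1)·0.0000 - (-1)·0.0000 - (3)·0.0000) / (7) = -0.7143
Iteration 2:
  x = (7 - (-2)·0.9091 - (4)·0.4444 - (-4)·-0.7143) / (13) = 0.3218
  y = (10 - (-4)·0.5385 - (3)·0.4444 - (-3)·-0.7143) / (11) = 0.7889
  z = (-4 - (3)·0.5385 - (-2)·0.9091 - (-1)·-0.7143) / (-9) = 0.5013
  w = (-5 - (1)·0.5385 - (-1)·0.9091 - (3)·0.4444) / (7) = -0.8518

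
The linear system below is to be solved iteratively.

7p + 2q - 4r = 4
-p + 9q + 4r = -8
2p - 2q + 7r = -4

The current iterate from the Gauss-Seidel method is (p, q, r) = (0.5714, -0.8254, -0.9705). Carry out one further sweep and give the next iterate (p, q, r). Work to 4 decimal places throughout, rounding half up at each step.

(0.2527, -0.4295, -0.7663)

One sweep:
  p = (4 - (2)·-0.8254 - (-4)·-0.9705) / (7) = 0.2527
  q = (-8 - (-1)·0.2527 - (4)·-0.9705) / (9) = -0.4295
  r = (-4 - (2)·0.2527 - (-2)·-0.4295) / (7) = -0.7663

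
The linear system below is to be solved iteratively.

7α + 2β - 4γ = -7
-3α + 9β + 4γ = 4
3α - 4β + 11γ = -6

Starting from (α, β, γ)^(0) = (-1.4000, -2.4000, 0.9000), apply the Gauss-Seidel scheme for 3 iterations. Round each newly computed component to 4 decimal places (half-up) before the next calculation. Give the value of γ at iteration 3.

Iteration 1:
  α = (-7 - (2)·-2.4000 - (-4)·0.9000) / (7) = 0.2000
  β = (4 - (-3)·0.2000 - (4)·0.9000) / (9) = 0.1111
  γ = (-6 - (3)·0.2000 - (-4)·0.1111) / (11) = -0.5596
Iteration 2:
  α = (-7 - (2)·0.1111 - (-4)·-0.5596) / (7) = -1.3515
  β = (4 - (-3)·-1.3515 - (4)·-0.5596) / (9) = 0.2427
  γ = (-6 - (3)·-1.3515 - (-4)·0.2427) / (11) = -0.0886
Iteration 3:
  α = (-7 - (2)·0.2427 - (-4)·-0.0886) / (7) = -1.1200
  β = (4 - (-3)·-1.1200 - (4)·-0.0886) / (9) = 0.1105
  γ = (-6 - (3)·-1.1200 - (-4)·0.1105) / (11) = -0.1998

-0.1998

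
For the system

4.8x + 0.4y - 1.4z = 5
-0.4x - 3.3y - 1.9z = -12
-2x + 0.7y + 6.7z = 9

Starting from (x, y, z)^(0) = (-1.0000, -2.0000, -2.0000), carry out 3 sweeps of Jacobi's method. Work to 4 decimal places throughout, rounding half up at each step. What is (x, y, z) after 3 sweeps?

(1.1017, 2.9298, 1.3447)

Iteration 1:
  x = (5 - (0.4)·-2.0000 - (-1.4)·-2.0000) / (4.8) = 0.6250
  y = (-12 - (-0.4)·-1.0000 - (-1.9)·-2.0000) / (-3.3) = 4.9091
  z = (9 - (-2)·-1.0000 - (0.7)·-2.0000) / (6.7) = 1.2537
Iteration 2:
  x = (5 - (0.4)·4.9091 - (-1.4)·1.2537) / (4.8) = 0.9982
  y = (-12 - (-0.4)·0.6250 - (-1.9)·1.2537) / (-3.3) = 2.8388
  z = (9 - (-2)·0.6250 - (0.7)·4.9091) / (6.7) = 1.0170
Iteration 3:
  x = (5 - (0.4)·2.8388 - (-1.4)·1.0170) / (4.8) = 1.1017
  y = (-12 - (-0.4)·0.9982 - (-1.9)·1.0170) / (-3.3) = 2.9298
  z = (9 - (-2)·0.9982 - (0.7)·2.8388) / (6.7) = 1.3447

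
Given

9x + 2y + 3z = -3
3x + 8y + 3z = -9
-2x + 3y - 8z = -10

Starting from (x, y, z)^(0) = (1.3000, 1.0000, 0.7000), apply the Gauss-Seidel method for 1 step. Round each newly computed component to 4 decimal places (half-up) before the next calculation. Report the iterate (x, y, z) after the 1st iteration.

(-0.7889, -1.0917, 1.0378)

Iteration 1:
  x = (-3 - (2)·1.0000 - (3)·0.7000) / (9) = -0.7889
  y = (-9 - (3)·-0.7889 - (3)·0.7000) / (8) = -1.0917
  z = (-10 - (-2)·-0.7889 - (3)·-1.0917) / (-8) = 1.0378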